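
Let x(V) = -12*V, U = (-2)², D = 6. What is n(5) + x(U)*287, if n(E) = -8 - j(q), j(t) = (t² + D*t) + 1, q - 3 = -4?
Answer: -13780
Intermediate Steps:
q = -1 (q = 3 - 4 = -1)
j(t) = 1 + t² + 6*t (j(t) = (t² + 6*t) + 1 = 1 + t² + 6*t)
U = 4
n(E) = -4 (n(E) = -8 - (1 + (-1)² + 6*(-1)) = -8 - (1 + 1 - 6) = -8 - 1*(-4) = -8 + 4 = -4)
n(5) + x(U)*287 = -4 - 12*4*287 = -4 - 48*287 = -4 - 13776 = -13780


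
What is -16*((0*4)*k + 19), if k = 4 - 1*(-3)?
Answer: -304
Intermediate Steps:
k = 7 (k = 4 + 3 = 7)
-16*((0*4)*k + 19) = -16*((0*4)*7 + 19) = -16*(0*7 + 19) = -16*(0 + 19) = -16*19 = -304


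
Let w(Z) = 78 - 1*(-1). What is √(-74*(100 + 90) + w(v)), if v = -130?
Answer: I*√13981 ≈ 118.24*I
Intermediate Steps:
w(Z) = 79 (w(Z) = 78 + 1 = 79)
√(-74*(100 + 90) + w(v)) = √(-74*(100 + 90) + 79) = √(-74*190 + 79) = √(-14060 + 79) = √(-13981) = I*√13981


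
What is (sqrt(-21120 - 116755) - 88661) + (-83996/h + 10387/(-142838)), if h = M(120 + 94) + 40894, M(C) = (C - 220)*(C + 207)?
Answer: -5521714591851/62277368 + 5*I*sqrt(5515) ≈ -88663.0 + 371.32*I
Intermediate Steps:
M(C) = (-220 + C)*(207 + C)
h = 38368 (h = (-45540 + (120 + 94)**2 - 13*(120 + 94)) + 40894 = (-45540 + 214**2 - 13*214) + 40894 = (-45540 + 45796 - 2782) + 40894 = -2526 + 40894 = 38368)
(sqrt(-21120 - 116755) - 88661) + (-83996/h + 10387/(-142838)) = (sqrt(-21120 - 116755) - 88661) + (-83996/38368 + 10387/(-142838)) = (sqrt(-137875) - 88661) + (-83996*1/38368 + 10387*(-1/142838)) = (5*I*sqrt(5515) - 88661) + (-1909/872 - 10387/142838) = (-88661 + 5*I*sqrt(5515)) - 140867603/62277368 = -5521714591851/62277368 + 5*I*sqrt(5515)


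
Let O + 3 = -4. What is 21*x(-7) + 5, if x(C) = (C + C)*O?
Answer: 2063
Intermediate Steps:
O = -7 (O = -3 - 4 = -7)
x(C) = -14*C (x(C) = (C + C)*(-7) = (2*C)*(-7) = -14*C)
21*x(-7) + 5 = 21*(-14*(-7)) + 5 = 21*98 + 5 = 2058 + 5 = 2063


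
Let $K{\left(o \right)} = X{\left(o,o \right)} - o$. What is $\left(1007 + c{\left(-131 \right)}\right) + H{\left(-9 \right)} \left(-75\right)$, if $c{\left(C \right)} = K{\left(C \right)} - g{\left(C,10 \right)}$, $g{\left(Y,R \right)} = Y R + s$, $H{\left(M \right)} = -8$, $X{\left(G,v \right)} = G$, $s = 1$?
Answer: $2916$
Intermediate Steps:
$g{\left(Y,R \right)} = 1 + R Y$ ($g{\left(Y,R \right)} = Y R + 1 = R Y + 1 = 1 + R Y$)
$K{\left(o \right)} = 0$ ($K{\left(o \right)} = o - o = 0$)
$c{\left(C \right)} = -1 - 10 C$ ($c{\left(C \right)} = 0 - \left(1 + 10 C\right) = -1 - 10 C$)
$\left(1007 + c{\left(-131 \right)}\right) + H{\left(-9 \right)} \left(-75\right) = \left(1007 - -1309\right) - -600 = \left(1007 + \left(-1 + 1310\right)\right) + 600 = \left(1007 + 1309\right) + 600 = 2316 + 600 = 2916$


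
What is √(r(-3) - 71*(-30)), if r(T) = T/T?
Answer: √2131 ≈ 46.163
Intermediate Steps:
r(T) = 1
√(r(-3) - 71*(-30)) = √(1 - 71*(-30)) = √(1 + 2130) = √2131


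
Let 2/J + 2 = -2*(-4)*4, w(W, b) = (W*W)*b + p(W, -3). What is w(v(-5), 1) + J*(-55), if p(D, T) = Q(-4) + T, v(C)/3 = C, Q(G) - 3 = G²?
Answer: 712/3 ≈ 237.33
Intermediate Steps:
Q(G) = 3 + G²
v(C) = 3*C
p(D, T) = 19 + T (p(D, T) = (3 + (-4)²) + T = (3 + 16) + T = 19 + T)
w(W, b) = 16 + b*W² (w(W, b) = (W*W)*b + (19 - 3) = W²*b + 16 = b*W² + 16 = 16 + b*W²)
J = 1/15 (J = 2/(-2 - 2*(-4)*4) = 2/(-2 + 8*4) = 2/(-2 + 32) = 2/30 = 2*(1/30) = 1/15 ≈ 0.066667)
w(v(-5), 1) + J*(-55) = (16 + 1*(3*(-5))²) + (1/15)*(-55) = (16 + 1*(-15)²) - 11/3 = (16 + 1*225) - 11/3 = (16 + 225) - 11/3 = 241 - 11/3 = 712/3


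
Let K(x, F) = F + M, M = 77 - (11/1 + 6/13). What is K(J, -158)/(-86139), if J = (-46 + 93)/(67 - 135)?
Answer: 1202/1119807 ≈ 0.0010734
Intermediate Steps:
J = -47/68 (J = 47/(-68) = 47*(-1/68) = -47/68 ≈ -0.69118)
M = 852/13 (M = 77 - (11*1 + 6*(1/13)) = 77 - (11 + 6/13) = 77 - 1*149/13 = 77 - 149/13 = 852/13 ≈ 65.538)
K(x, F) = 852/13 + F (K(x, F) = F + 852/13 = 852/13 + F)
K(J, -158)/(-86139) = (852/13 - 158)/(-86139) = -1202/13*(-1/86139) = 1202/1119807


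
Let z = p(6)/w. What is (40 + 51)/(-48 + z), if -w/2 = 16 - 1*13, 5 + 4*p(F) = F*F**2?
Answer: -2184/1363 ≈ -1.6023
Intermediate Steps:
p(F) = -5/4 + F**3/4 (p(F) = -5/4 + (F*F**2)/4 = -5/4 + F**3/4)
w = -6 (w = -2*(16 - 1*13) = -2*(16 - 13) = -2*3 = -6)
z = -211/24 (z = (-5/4 + (1/4)*6**3)/(-6) = (-5/4 + (1/4)*216)*(-1/6) = (-5/4 + 54)*(-1/6) = (211/4)*(-1/6) = -211/24 ≈ -8.7917)
(40 + 51)/(-48 + z) = (40 + 51)/(-48 - 211/24) = 91/(-1363/24) = 91*(-24/1363) = -2184/1363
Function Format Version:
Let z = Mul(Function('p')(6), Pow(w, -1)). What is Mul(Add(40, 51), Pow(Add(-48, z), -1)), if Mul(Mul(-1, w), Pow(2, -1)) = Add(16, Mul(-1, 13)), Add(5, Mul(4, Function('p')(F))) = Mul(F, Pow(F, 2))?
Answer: Rational(-2184, 1363) ≈ -1.6023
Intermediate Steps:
Function('p')(F) = Add(Rational(-5, 4), Mul(Rational(1, 4), Pow(F, 3))) (Function('p')(F) = Add(Rational(-5, 4), Mul(Rational(1, 4), Mul(F, Pow(F, 2)))) = Add(Rational(-5, 4), Mul(Rational(1, 4), Pow(F, 3))))
w = -6 (w = Mul(-2, Add(16, Mul(-1, 13))) = Mul(-2, Add(16, -13)) = Mul(-2, 3) = -6)
z = Rational(-211, 24) (z = Mul(Add(Rational(-5, 4), Mul(Rational(1, 4), Pow(6, 3))), Pow(-6, -1)) = Mul(Add(Rational(-5, 4), Mul(Rational(1, 4), 216)), Rational(-1, 6)) = Mul(Add(Rational(-5, 4), 54), Rational(-1, 6)) = Mul(Rational(211, 4), Rational(-1, 6)) = Rational(-211, 24) ≈ -8.7917)
Mul(Add(40, 51), Pow(Add(-48, z), -1)) = Mul(Add(40, 51), Pow(Add(-48, Rational(-211, 24)), -1)) = Mul(91, Pow(Rational(-1363, 24), -1)) = Mul(91, Rational(-24, 1363)) = Rational(-2184, 1363)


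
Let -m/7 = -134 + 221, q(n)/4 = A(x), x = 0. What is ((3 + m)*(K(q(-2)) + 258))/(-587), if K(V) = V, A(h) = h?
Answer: 156348/587 ≈ 266.35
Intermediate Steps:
q(n) = 0 (q(n) = 4*0 = 0)
m = -609 (m = -7*(-134 + 221) = -7*87 = -609)
((3 + m)*(K(q(-2)) + 258))/(-587) = ((3 - 609)*(0 + 258))/(-587) = -606*258*(-1/587) = -156348*(-1/587) = 156348/587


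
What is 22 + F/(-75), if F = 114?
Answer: 512/25 ≈ 20.480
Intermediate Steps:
22 + F/(-75) = 22 + 114/(-75) = 22 + 114*(-1/75) = 22 - 38/25 = 512/25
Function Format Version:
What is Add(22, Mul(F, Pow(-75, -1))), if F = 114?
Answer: Rational(512, 25) ≈ 20.480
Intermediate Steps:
Add(22, Mul(F, Pow(-75, -1))) = Add(22, Mul(114, Pow(-75, -1))) = Add(22, Mul(114, Rational(-1, 75))) = Add(22, Rational(-38, 25)) = Rational(512, 25)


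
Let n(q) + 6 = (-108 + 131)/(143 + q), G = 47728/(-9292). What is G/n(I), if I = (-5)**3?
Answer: 214776/197455 ≈ 1.0877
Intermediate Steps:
G = -11932/2323 (G = 47728*(-1/9292) = -11932/2323 ≈ -5.1365)
I = -125
n(q) = -6 + 23/(143 + q) (n(q) = -6 + (-108 + 131)/(143 + q) = -6 + 23/(143 + q))
G/n(I) = -11932*(143 - 125)/(-835 - 6*(-125))/2323 = -11932*18/(-835 + 750)/2323 = -11932/(2323*((1/18)*(-85))) = -11932/(2323*(-85/18)) = -11932/2323*(-18/85) = 214776/197455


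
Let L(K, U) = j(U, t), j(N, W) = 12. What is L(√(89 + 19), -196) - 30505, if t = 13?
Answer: -30493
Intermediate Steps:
L(K, U) = 12
L(√(89 + 19), -196) - 30505 = 12 - 30505 = -30493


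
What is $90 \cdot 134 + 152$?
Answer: $12212$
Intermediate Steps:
$90 \cdot 134 + 152 = 12060 + 152 = 12212$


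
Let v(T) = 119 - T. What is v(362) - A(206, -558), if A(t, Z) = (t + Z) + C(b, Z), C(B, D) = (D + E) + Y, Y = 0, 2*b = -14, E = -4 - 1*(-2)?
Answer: 669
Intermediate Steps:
E = -2 (E = -4 + 2 = -2)
b = -7 (b = (1/2)*(-14) = -7)
C(B, D) = -2 + D (C(B, D) = (D - 2) + 0 = (-2 + D) + 0 = -2 + D)
A(t, Z) = -2 + t + 2*Z (A(t, Z) = (t + Z) + (-2 + Z) = (Z + t) + (-2 + Z) = -2 + t + 2*Z)
v(362) - A(206, -558) = (119 - 1*362) - (-2 + 206 + 2*(-558)) = (119 - 362) - (-2 + 206 - 1116) = -243 - 1*(-912) = -243 + 912 = 669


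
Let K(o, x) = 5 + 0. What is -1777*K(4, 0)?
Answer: -8885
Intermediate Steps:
K(o, x) = 5
-1777*K(4, 0) = -1777*5 = -8885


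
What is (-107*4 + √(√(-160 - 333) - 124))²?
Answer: (428 - √(-124 + I*√493))² ≈ 1.8221e+5 - 9547.6*I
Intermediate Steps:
(-107*4 + √(√(-160 - 333) - 124))² = (-428 + √(√(-493) - 124))² = (-428 + √(I*√493 - 124))² = (-428 + √(-124 + I*√493))²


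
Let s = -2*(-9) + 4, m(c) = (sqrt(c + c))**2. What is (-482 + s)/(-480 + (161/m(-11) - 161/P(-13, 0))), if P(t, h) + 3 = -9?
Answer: 12144/12511 ≈ 0.97067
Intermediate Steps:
m(c) = 2*c (m(c) = (sqrt(2*c))**2 = (sqrt(2)*sqrt(c))**2 = 2*c)
P(t, h) = -12 (P(t, h) = -3 - 9 = -12)
s = 22 (s = 18 + 4 = 22)
(-482 + s)/(-480 + (161/m(-11) - 161/P(-13, 0))) = (-482 + 22)/(-480 + (161/((2*(-11))) - 161/(-12))) = -460/(-480 + (161/(-22) - 161*(-1/12))) = -460/(-480 + (161*(-1/22) + 161/12)) = -460/(-480 + (-161/22 + 161/12)) = -460/(-480 + 805/132) = -460/(-62555/132) = -460*(-132/62555) = 12144/12511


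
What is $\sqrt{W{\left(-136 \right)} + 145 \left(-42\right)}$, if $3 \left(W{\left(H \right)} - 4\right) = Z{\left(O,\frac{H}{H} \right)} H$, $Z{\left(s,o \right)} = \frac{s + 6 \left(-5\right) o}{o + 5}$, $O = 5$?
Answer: $\frac{i \sqrt{53074}}{3} \approx 76.793 i$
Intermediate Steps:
$Z{\left(s,o \right)} = \frac{s - 30 o}{5 + o}$
$W{\left(H \right)} = 4 - \frac{25 H}{18}$ ($W{\left(H \right)} = 4 + \frac{\frac{5 - 30 \frac{H}{H}}{5 + \frac{H}{H}} H}{3} = 4 + \frac{\frac{5 - 30}{5 + 1} H}{3} = 4 + \frac{\frac{5 - 30}{6} H}{3} = 4 + \frac{\frac{1}{6} \left(-25\right) H}{3} = 4 + \frac{\left(- \frac{25}{6}\right) H}{3} = 4 - \frac{25 H}{18}$)
$\sqrt{W{\left(-136 \right)} + 145 \left(-42\right)} = \sqrt{\left(4 - - \frac{1700}{9}\right) + 145 \left(-42\right)} = \sqrt{\left(4 + \frac{1700}{9}\right) - 6090} = \sqrt{\frac{1736}{9} - 6090} = \sqrt{- \frac{53074}{9}} = \frac{i \sqrt{53074}}{3}$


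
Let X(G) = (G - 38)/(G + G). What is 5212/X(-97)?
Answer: 1011128/135 ≈ 7489.8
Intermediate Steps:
X(G) = (-38 + G)/(2*G) (X(G) = (-38 + G)/((2*G)) = (-38 + G)*(1/(2*G)) = (-38 + G)/(2*G))
5212/X(-97) = 5212/(((½)*(-38 - 97)/(-97))) = 5212/(((½)*(-1/97)*(-135))) = 5212/(135/194) = 5212*(194/135) = 1011128/135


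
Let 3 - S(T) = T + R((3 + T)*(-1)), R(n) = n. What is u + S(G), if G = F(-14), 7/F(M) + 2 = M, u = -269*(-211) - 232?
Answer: 56533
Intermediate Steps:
u = 56527 (u = 56759 - 232 = 56527)
F(M) = 7/(-2 + M)
G = -7/16 (G = 7/(-2 - 14) = 7/(-16) = 7*(-1/16) = -7/16 ≈ -0.43750)
S(T) = 6 (S(T) = 3 - (T + (3 + T)*(-1)) = 3 - (T + (-3 - T)) = 3 - 1*(-3) = 3 + 3 = 6)
u + S(G) = 56527 + 6 = 56533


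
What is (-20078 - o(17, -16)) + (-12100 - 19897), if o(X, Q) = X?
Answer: -52092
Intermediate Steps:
(-20078 - o(17, -16)) + (-12100 - 19897) = (-20078 - 1*17) + (-12100 - 19897) = (-20078 - 17) - 31997 = -20095 - 31997 = -52092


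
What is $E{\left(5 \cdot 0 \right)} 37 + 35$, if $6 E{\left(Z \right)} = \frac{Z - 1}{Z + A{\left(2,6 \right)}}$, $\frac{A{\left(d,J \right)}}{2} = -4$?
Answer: $\frac{1717}{48} \approx 35.771$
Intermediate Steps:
$A{\left(d,J \right)} = -8$ ($A{\left(d,J \right)} = 2 \left(-4\right) = -8$)
$E{\left(Z \right)} = \frac{-1 + Z}{6 \left(-8 + Z\right)}$ ($E{\left(Z \right)} = \frac{\left(Z - 1\right) \frac{1}{Z - 8}}{6} = \frac{\left(-1 + Z\right) \frac{1}{-8 + Z}}{6} = \frac{\frac{1}{-8 + Z} \left(-1 + Z\right)}{6} = \frac{-1 + Z}{6 \left(-8 + Z\right)}$)
$E{\left(5 \cdot 0 \right)} 37 + 35 = \frac{-1 + 5 \cdot 0}{6 \left(-8 + 5 \cdot 0\right)} 37 + 35 = \frac{-1 + 0}{6 \left(-8 + 0\right)} 37 + 35 = \frac{1}{6} \frac{1}{-8} \left(-1\right) 37 + 35 = \frac{1}{6} \left(- \frac{1}{8}\right) \left(-1\right) 37 + 35 = \frac{1}{48} \cdot 37 + 35 = \frac{37}{48} + 35 = \frac{1717}{48}$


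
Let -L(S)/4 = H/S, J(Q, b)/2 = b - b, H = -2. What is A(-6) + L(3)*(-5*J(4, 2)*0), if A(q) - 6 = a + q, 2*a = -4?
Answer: -2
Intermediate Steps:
a = -2 (a = (1/2)*(-4) = -2)
J(Q, b) = 0 (J(Q, b) = 2*(b - b) = 2*0 = 0)
L(S) = 8/S (L(S) = -(-8)/S = 8/S)
A(q) = 4 + q (A(q) = 6 + (-2 + q) = 4 + q)
A(-6) + L(3)*(-5*J(4, 2)*0) = (4 - 6) + (8/3)*(-5*0*0) = -2 + (8*(1/3))*(0*0) = -2 + (8/3)*0 = -2 + 0 = -2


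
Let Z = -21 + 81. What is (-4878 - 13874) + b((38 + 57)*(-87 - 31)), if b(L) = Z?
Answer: -18692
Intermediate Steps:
Z = 60
b(L) = 60
(-4878 - 13874) + b((38 + 57)*(-87 - 31)) = (-4878 - 13874) + 60 = -18752 + 60 = -18692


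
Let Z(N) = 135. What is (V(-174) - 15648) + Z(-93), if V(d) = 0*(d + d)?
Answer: -15513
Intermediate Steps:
V(d) = 0 (V(d) = 0*(2*d) = 0)
(V(-174) - 15648) + Z(-93) = (0 - 15648) + 135 = -15648 + 135 = -15513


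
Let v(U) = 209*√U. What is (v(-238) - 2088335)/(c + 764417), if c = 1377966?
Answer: -2088335/2142383 + 11*I*√238/112757 ≈ -0.97477 + 0.001505*I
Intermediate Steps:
(v(-238) - 2088335)/(c + 764417) = (209*√(-238) - 2088335)/(1377966 + 764417) = (209*(I*√238) - 2088335)/2142383 = (209*I*√238 - 2088335)*(1/2142383) = (-2088335 + 209*I*√238)*(1/2142383) = -2088335/2142383 + 11*I*√238/112757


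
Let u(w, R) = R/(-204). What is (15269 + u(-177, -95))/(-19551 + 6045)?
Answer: -3114971/2755224 ≈ -1.1306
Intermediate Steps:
u(w, R) = -R/204 (u(w, R) = R*(-1/204) = -R/204)
(15269 + u(-177, -95))/(-19551 + 6045) = (15269 - 1/204*(-95))/(-19551 + 6045) = (15269 + 95/204)/(-13506) = (3114971/204)*(-1/13506) = -3114971/2755224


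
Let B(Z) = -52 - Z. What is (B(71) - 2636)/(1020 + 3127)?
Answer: -2759/4147 ≈ -0.66530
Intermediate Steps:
(B(71) - 2636)/(1020 + 3127) = ((-52 - 1*71) - 2636)/(1020 + 3127) = ((-52 - 71) - 2636)/4147 = (-123 - 2636)*(1/4147) = -2759*1/4147 = -2759/4147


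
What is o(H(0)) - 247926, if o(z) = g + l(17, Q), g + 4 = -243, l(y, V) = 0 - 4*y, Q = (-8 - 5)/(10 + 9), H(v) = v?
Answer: -248241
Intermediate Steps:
Q = -13/19 ≈ -0.68421
l(y, V) = -4*y
g = -247 (g = -4 - 243 = -247)
o(z) = -315 (o(z) = -247 - 4*17 = -247 - 68 = -315)
o(H(0)) - 247926 = -315 - 247926 = -248241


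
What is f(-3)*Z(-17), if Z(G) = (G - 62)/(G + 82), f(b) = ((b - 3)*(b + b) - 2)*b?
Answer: 8058/65 ≈ 123.97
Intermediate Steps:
f(b) = b*(-2 + 2*b*(-3 + b)) (f(b) = ((-3 + b)*(2*b) - 2)*b = (2*b*(-3 + b) - 2)*b = (-2 + 2*b*(-3 + b))*b = b*(-2 + 2*b*(-3 + b)))
Z(G) = (-62 + G)/(82 + G)
f(-3)*Z(-17) = (2*(-3)*(-1 + (-3)² - 3*(-3)))*((-62 - 17)/(82 - 17)) = (2*(-3)*(-1 + 9 + 9))*(-79/65) = (2*(-3)*17)*((1/65)*(-79)) = -102*(-79/65) = 8058/65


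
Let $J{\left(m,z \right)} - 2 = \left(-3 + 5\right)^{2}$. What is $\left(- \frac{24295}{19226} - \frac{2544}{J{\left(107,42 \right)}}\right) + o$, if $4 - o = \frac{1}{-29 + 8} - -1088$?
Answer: $- \frac{609339937}{403746} \approx -1509.2$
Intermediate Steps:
$J{\left(m,z \right)} = 6$ ($J{\left(m,z \right)} = 2 + \left(-3 + 5\right)^{2} = 2 + 2^{2} = 2 + 4 = 6$)
$o = - \frac{22763}{21}$ ($o = 4 - \left(\frac{1}{-29 + 8} - -1088\right) = 4 - \left(\frac{1}{-21} + 1088\right) = 4 - \left(- \frac{1}{21} + 1088\right) = 4 - \frac{22847}{21} = - \frac{22763}{21} \approx -1084.0$)
$\left(- \frac{24295}{19226} - \frac{2544}{J{\left(107,42 \right)}}\right) + o = \left(- \frac{24295}{19226} - \frac{2544}{6}\right) - \frac{22763}{21} = \left(\left(-24295\right) \frac{1}{19226} - 424\right) - \frac{22763}{21} = \left(- \frac{24295}{19226} - 424\right) - \frac{22763}{21} = - \frac{8176119}{19226} - \frac{22763}{21} = - \frac{609339937}{403746}$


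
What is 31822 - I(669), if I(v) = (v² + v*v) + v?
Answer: -863969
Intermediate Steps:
I(v) = v + 2*v² (I(v) = (v² + v²) + v = 2*v² + v = v + 2*v²)
31822 - I(669) = 31822 - 669*(1 + 2*669) = 31822 - 669*(1 + 1338) = 31822 - 669*1339 = 31822 - 1*895791 = 31822 - 895791 = -863969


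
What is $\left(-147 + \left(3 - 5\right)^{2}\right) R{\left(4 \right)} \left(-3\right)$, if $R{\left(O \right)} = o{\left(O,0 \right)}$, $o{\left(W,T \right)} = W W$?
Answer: $6864$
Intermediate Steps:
$o{\left(W,T \right)} = W^{2}$
$R{\left(O \right)} = O^{2}$
$\left(-147 + \left(3 - 5\right)^{2}\right) R{\left(4 \right)} \left(-3\right) = \left(-147 + \left(3 - 5\right)^{2}\right) 4^{2} \left(-3\right) = \left(-147 + \left(-2\right)^{2}\right) 16 \left(-3\right) = \left(-147 + 4\right) \left(-48\right) = \left(-143\right) \left(-48\right) = 6864$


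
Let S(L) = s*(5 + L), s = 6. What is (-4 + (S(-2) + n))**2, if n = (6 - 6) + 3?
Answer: 289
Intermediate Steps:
S(L) = 30 + 6*L (S(L) = 6*(5 + L) = 30 + 6*L)
n = 3 (n = 0 + 3 = 3)
(-4 + (S(-2) + n))**2 = (-4 + ((30 + 6*(-2)) + 3))**2 = (-4 + ((30 - 12) + 3))**2 = (-4 + (18 + 3))**2 = (-4 + 21)**2 = 17**2 = 289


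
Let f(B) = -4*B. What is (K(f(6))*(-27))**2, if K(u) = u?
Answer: 419904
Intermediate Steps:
(K(f(6))*(-27))**2 = (-4*6*(-27))**2 = (-24*(-27))**2 = 648**2 = 419904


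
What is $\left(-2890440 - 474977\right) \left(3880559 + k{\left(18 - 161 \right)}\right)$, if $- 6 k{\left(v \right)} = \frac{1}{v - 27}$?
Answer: $- \frac{13320893216030477}{1020} \approx -1.306 \cdot 10^{13}$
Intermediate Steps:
$k{\left(v \right)} = - \frac{1}{6 \left(-27 + v\right)}$ ($k{\left(v \right)} = - \frac{1}{6 \left(v - 27\right)} = - \frac{1}{6 \left(-27 + v\right)}$)
$\left(-2890440 - 474977\right) \left(3880559 + k{\left(18 - 161 \right)}\right) = \left(-2890440 - 474977\right) \left(3880559 - \frac{1}{-162 + 6 \left(18 - 161\right)}\right) = - 3365417 \left(3880559 - \frac{1}{-162 + 6 \left(18 - 161\right)}\right) = - 3365417 \left(3880559 - \frac{1}{-162 + 6 \left(-143\right)}\right) = - 3365417 \left(3880559 - \frac{1}{-162 - 858}\right) = - 3365417 \left(3880559 - \frac{1}{-1020}\right) = - 3365417 \left(3880559 - - \frac{1}{1020}\right) = - 3365417 \left(3880559 + \frac{1}{1020}\right) = \left(-3365417\right) \frac{3958170181}{1020} = - \frac{13320893216030477}{1020}$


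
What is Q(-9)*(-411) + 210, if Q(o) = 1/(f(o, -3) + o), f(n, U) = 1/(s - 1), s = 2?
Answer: 2091/8 ≈ 261.38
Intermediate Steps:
f(n, U) = 1 (f(n, U) = 1/(2 - 1) = 1/1 = 1)
Q(o) = 1/(1 + o)
Q(-9)*(-411) + 210 = -411/(1 - 9) + 210 = -411/(-8) + 210 = -1/8*(-411) + 210 = 411/8 + 210 = 2091/8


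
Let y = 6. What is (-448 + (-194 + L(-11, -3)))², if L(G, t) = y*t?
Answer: 435600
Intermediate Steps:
L(G, t) = 6*t
(-448 + (-194 + L(-11, -3)))² = (-448 + (-194 + 6*(-3)))² = (-448 + (-194 - 18))² = (-448 - 212)² = (-660)² = 435600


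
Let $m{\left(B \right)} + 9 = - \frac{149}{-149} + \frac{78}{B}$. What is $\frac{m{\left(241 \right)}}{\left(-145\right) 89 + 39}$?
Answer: $\frac{925}{1550353} \approx 0.00059664$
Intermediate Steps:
$m{\left(B \right)} = -8 + \frac{78}{B}$ ($m{\left(B \right)} = -9 + \left(- \frac{149}{-149} + \frac{78}{B}\right) = -9 + \left(\left(-149\right) \left(- \frac{1}{149}\right) + \frac{78}{B}\right) = -9 + \left(1 + \frac{78}{B}\right) = -8 + \frac{78}{B}$)
$\frac{m{\left(241 \right)}}{\left(-145\right) 89 + 39} = \frac{-8 + \frac{78}{241}}{\left(-145\right) 89 + 39} = \frac{-8 + 78 \cdot \frac{1}{241}}{-12905 + 39} = \frac{-8 + \frac{78}{241}}{-12866} = \left(- \frac{1850}{241}\right) \left(- \frac{1}{12866}\right) = \frac{925}{1550353}$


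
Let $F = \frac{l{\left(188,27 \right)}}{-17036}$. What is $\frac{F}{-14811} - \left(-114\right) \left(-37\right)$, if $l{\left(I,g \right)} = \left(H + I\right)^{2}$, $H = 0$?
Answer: $- \frac{266071637846}{63080049} \approx -4218.0$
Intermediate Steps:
$l{\left(I,g \right)} = I^{2}$ ($l{\left(I,g \right)} = \left(0 + I\right)^{2} = I^{2}$)
$F = - \frac{8836}{4259}$ ($F = \frac{188^{2}}{-17036} = 35344 \left(- \frac{1}{17036}\right) = - \frac{8836}{4259} \approx -2.0747$)
$\frac{F}{-14811} - \left(-114\right) \left(-37\right) = - \frac{8836}{4259 \left(-14811\right)} - \left(-114\right) \left(-37\right) = \left(- \frac{8836}{4259}\right) \left(- \frac{1}{14811}\right) - 4218 = \frac{8836}{63080049} - 4218 = - \frac{266071637846}{63080049}$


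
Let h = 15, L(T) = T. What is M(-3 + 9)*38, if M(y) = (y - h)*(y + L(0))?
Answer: -2052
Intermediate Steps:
M(y) = y*(-15 + y) (M(y) = (y - 1*15)*(y + 0) = (y - 15)*y = (-15 + y)*y = y*(-15 + y))
M(-3 + 9)*38 = ((-3 + 9)*(-15 + (-3 + 9)))*38 = (6*(-15 + 6))*38 = (6*(-9))*38 = -54*38 = -2052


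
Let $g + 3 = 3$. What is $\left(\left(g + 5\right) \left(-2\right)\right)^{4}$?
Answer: $10000$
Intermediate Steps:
$g = 0$ ($g = -3 + 3 = 0$)
$\left(\left(g + 5\right) \left(-2\right)\right)^{4} = \left(\left(0 + 5\right) \left(-2\right)\right)^{4} = \left(5 \left(-2\right)\right)^{4} = \left(-10\right)^{4} = 10000$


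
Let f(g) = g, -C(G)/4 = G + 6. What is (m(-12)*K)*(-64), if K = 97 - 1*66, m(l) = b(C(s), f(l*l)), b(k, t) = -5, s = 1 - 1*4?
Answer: 9920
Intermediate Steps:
s = -3 (s = 1 - 4 = -3)
C(G) = -24 - 4*G (C(G) = -4*(G + 6) = -4*(6 + G) = -24 - 4*G)
m(l) = -5
K = 31 (K = 97 - 66 = 31)
(m(-12)*K)*(-64) = -5*31*(-64) = -155*(-64) = 9920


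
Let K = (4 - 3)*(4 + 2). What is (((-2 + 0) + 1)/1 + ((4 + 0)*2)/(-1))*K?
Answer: -54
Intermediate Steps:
K = 6 (K = 1*6 = 6)
(((-2 + 0) + 1)/1 + ((4 + 0)*2)/(-1))*K = (((-2 + 0) + 1)/1 + ((4 + 0)*2)/(-1))*6 = ((-2 + 1)*1 + (4*2)*(-1))*6 = (-1*1 + 8*(-1))*6 = (-1 - 8)*6 = -9*6 = -54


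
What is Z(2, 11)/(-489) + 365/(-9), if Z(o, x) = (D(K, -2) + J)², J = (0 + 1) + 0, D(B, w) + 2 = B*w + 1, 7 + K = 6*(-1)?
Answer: -61523/1467 ≈ -41.938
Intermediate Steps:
K = -13 (K = -7 + 6*(-1) = -7 - 6 = -13)
D(B, w) = -1 + B*w (D(B, w) = -2 + (B*w + 1) = -2 + (1 + B*w) = -1 + B*w)
J = 1 (J = 1 + 0 = 1)
Z(o, x) = 676 (Z(o, x) = ((-1 - 13*(-2)) + 1)² = ((-1 + 26) + 1)² = (25 + 1)² = 26² = 676)
Z(2, 11)/(-489) + 365/(-9) = 676/(-489) + 365/(-9) = 676*(-1/489) + 365*(-⅑) = -676/489 - 365/9 = -61523/1467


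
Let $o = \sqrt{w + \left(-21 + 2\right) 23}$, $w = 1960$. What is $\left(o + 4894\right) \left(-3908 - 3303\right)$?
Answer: $-35290634 - 7211 \sqrt{1523} \approx -3.5572 \cdot 10^{7}$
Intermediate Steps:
$o = \sqrt{1523}$ ($o = \sqrt{1960 + \left(-21 + 2\right) 23} = \sqrt{1960 - 437} = \sqrt{1523} \approx 39.026$)
$\left(o + 4894\right) \left(-3908 - 3303\right) = \left(\sqrt{1523} + 4894\right) \left(-3908 - 3303\right) = \left(4894 + \sqrt{1523}\right) \left(-7211\right) = -35290634 - 7211 \sqrt{1523}$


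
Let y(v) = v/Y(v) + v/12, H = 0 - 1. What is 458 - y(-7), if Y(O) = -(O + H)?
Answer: 11027/24 ≈ 459.46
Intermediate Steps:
H = -1
Y(O) = 1 - O (Y(O) = -(O - 1) = -(-1 + O) = 1 - O)
y(v) = v/12 + v/(1 - v) (y(v) = v/(1 - v) + v/12 = v/12 + v/(1 - v))
458 - y(-7) = 458 - (-7)*(-13 - 7)/(12*(-1 - 7)) = 458 - (-7)*(-20)/(12*(-8)) = 458 - (-7)*(-1)*(-20)/(12*8) = 458 - 1*(-35/24) = 458 + 35/24 = 11027/24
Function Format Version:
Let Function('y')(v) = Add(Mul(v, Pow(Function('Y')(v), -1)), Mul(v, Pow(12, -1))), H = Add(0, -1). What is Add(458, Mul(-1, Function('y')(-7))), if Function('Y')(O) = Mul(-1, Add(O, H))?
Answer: Rational(11027, 24) ≈ 459.46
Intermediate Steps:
H = -1
Function('Y')(O) = Add(1, Mul(-1, O)) (Function('Y')(O) = Mul(-1, Add(O, -1)) = Mul(-1, Add(-1, O)) = Add(1, Mul(-1, O)))
Function('y')(v) = Add(Mul(Rational(1, 12), v), Mul(v, Pow(Add(1, Mul(-1, v)), -1))) (Function('y')(v) = Add(Mul(v, Pow(Add(1, Mul(-1, v)), -1)), Mul(v, Pow(12, -1))) = Add(Mul(v, Pow(Add(1, Mul(-1, v)), -1)), Mul(v, Rational(1, 12))) = Add(Mul(v, Pow(Add(1, Mul(-1, v)), -1)), Mul(Rational(1, 12), v)) = Add(Mul(Rational(1, 12), v), Mul(v, Pow(Add(1, Mul(-1, v)), -1))))
Add(458, Mul(-1, Function('y')(-7))) = Add(458, Mul(-1, Mul(Rational(1, 12), -7, Pow(Add(-1, -7), -1), Add(-13, -7)))) = Add(458, Mul(-1, Mul(Rational(1, 12), -7, Pow(-8, -1), -20))) = Add(458, Mul(-1, Mul(Rational(1, 12), -7, Rational(-1, 8), -20))) = Add(458, Mul(-1, Rational(-35, 24))) = Add(458, Rational(35, 24)) = Rational(11027, 24)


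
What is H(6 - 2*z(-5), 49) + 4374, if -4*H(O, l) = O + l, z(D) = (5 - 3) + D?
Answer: 17435/4 ≈ 4358.8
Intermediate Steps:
z(D) = 2 + D
H(O, l) = -O/4 - l/4 (H(O, l) = -(O + l)/4 = -O/4 - l/4)
H(6 - 2*z(-5), 49) + 4374 = (-(6 - 2*(2 - 5))/4 - ¼*49) + 4374 = (-(6 - 2*(-3))/4 - 49/4) + 4374 = (-(6 + 6)/4 - 49/4) + 4374 = (-¼*12 - 49/4) + 4374 = (-3 - 49/4) + 4374 = -61/4 + 4374 = 17435/4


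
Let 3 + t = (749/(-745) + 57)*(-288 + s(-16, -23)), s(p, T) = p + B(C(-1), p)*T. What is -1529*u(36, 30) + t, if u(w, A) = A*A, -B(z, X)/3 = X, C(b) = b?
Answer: -1083932863/745 ≈ -1.4549e+6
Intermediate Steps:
B(z, X) = -3*X
u(w, A) = A²
s(p, T) = p - 3*T*p (s(p, T) = p + (-3*p)*T = p - 3*T*p)
t = -58738363/745 (t = -3 + (749/(-745) + 57)*(-288 - 16*(1 - 3*(-23))) = -3 + (749*(-1/745) + 57)*(-288 - 16*(1 + 69)) = -3 + (-749/745 + 57)*(-288 - 16*70) = -3 + 41716*(-288 - 1120)/745 = -3 + (41716/745)*(-1408) = -3 - 58736128/745 = -58738363/745 ≈ -78844.)
-1529*u(36, 30) + t = -1529*30² - 58738363/745 = -1529*900 - 58738363/745 = -1376100 - 58738363/745 = -1083932863/745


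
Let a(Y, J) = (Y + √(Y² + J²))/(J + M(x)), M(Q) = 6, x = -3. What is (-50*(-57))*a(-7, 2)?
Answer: -9975/4 + 1425*√53/4 ≈ 99.789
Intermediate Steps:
a(Y, J) = (Y + √(J² + Y²))/(6 + J) (a(Y, J) = (Y + √(Y² + J²))/(J + 6) = (Y + √(J² + Y²))/(6 + J))
(-50*(-57))*a(-7, 2) = (-50*(-57))*((-7 + √(2² + (-7)²))/(6 + 2)) = 2850*((-7 + √(4 + 49))/8) = 2850*((-7 + √53)/8) = 2850*(-7/8 + √53/8) = -9975/4 + 1425*√53/4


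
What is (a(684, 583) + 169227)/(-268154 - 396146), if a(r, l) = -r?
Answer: -168543/664300 ≈ -0.25372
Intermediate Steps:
(a(684, 583) + 169227)/(-268154 - 396146) = (-1*684 + 169227)/(-268154 - 396146) = (-684 + 169227)/(-664300) = 168543*(-1/664300) = -168543/664300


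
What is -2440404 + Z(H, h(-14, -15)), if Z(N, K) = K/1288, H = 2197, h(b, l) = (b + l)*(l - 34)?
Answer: -449034133/184 ≈ -2.4404e+6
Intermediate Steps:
h(b, l) = (-34 + l)*(b + l) (h(b, l) = (b + l)*(-34 + l) = (-34 + l)*(b + l))
Z(N, K) = K/1288 (Z(N, K) = K*(1/1288) = K/1288)
-2440404 + Z(H, h(-14, -15)) = -2440404 + ((-15)**2 - 34*(-14) - 34*(-15) - 14*(-15))/1288 = -2440404 + (225 + 476 + 510 + 210)/1288 = -2440404 + (1/1288)*1421 = -2440404 + 203/184 = -449034133/184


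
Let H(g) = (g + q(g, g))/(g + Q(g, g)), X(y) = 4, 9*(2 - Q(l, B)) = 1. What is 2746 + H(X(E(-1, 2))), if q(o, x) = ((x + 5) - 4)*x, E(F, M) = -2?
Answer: 145754/53 ≈ 2750.1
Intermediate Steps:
Q(l, B) = 17/9 (Q(l, B) = 2 - ⅑*1 = 2 - ⅑ = 17/9)
q(o, x) = x*(1 + x) (q(o, x) = ((5 + x) - 4)*x = (1 + x)*x = x*(1 + x))
H(g) = (g + g*(1 + g))/(17/9 + g) (H(g) = (g + g*(1 + g))/(g + 17/9) = (g + g*(1 + g))/(17/9 + g))
2746 + H(X(E(-1, 2))) = 2746 + 9*4*(2 + 4)/(17 + 9*4) = 2746 + 9*4*6/(17 + 36) = 2746 + 9*4*6/53 = 2746 + 9*4*(1/53)*6 = 2746 + 216/53 = 145754/53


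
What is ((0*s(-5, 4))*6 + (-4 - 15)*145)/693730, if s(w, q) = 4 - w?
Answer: -551/138746 ≈ -0.0039713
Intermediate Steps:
((0*s(-5, 4))*6 + (-4 - 15)*145)/693730 = ((0*(4 - 1*(-5)))*6 + (-4 - 15)*145)/693730 = ((0*(4 + 5))*6 - 19*145)*(1/693730) = ((0*9)*6 - 2755)*(1/693730) = (0*6 - 2755)*(1/693730) = (0 - 2755)*(1/693730) = -2755*1/693730 = -551/138746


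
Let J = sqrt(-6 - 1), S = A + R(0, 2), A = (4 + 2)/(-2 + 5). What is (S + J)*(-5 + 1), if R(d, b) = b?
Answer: -16 - 4*I*sqrt(7) ≈ -16.0 - 10.583*I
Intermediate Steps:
A = 2 (A = 6/3 = 6*(1/3) = 2)
S = 4 (S = 2 + 2 = 4)
J = I*sqrt(7) (J = sqrt(-7) = I*sqrt(7) ≈ 2.6458*I)
(S + J)*(-5 + 1) = (4 + I*sqrt(7))*(-5 + 1) = (4 + I*sqrt(7))*(-4) = -16 - 4*I*sqrt(7)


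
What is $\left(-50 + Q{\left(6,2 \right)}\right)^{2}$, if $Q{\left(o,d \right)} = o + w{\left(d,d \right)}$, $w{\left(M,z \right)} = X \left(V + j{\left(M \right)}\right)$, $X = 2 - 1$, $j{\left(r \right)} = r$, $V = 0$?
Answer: $1764$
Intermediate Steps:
$X = 1$
$w{\left(M,z \right)} = M$ ($w{\left(M,z \right)} = 1 \left(0 + M\right) = 1 M = M$)
$Q{\left(o,d \right)} = d + o$ ($Q{\left(o,d \right)} = o + d = d + o$)
$\left(-50 + Q{\left(6,2 \right)}\right)^{2} = \left(-50 + \left(2 + 6\right)\right)^{2} = \left(-50 + 8\right)^{2} = \left(-42\right)^{2} = 1764$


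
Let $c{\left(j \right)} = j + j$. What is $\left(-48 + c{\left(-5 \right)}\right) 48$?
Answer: $-2784$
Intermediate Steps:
$c{\left(j \right)} = 2 j$
$\left(-48 + c{\left(-5 \right)}\right) 48 = \left(-48 + 2 \left(-5\right)\right) 48 = \left(-48 - 10\right) 48 = \left(-58\right) 48 = -2784$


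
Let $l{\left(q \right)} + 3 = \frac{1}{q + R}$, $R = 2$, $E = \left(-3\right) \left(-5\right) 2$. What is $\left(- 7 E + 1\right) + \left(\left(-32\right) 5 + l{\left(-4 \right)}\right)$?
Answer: $- \frac{745}{2} \approx -372.5$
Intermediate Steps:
$E = 30$ ($E = 15 \cdot 2 = 30$)
$l{\left(q \right)} = -3 + \frac{1}{2 + q}$ ($l{\left(q \right)} = -3 + \frac{1}{q + 2} = -3 + \frac{1}{2 + q}$)
$\left(- 7 E + 1\right) + \left(\left(-32\right) 5 + l{\left(-4 \right)}\right) = \left(\left(-7\right) 30 + 1\right) - \left(160 - \frac{-5 - -12}{2 - 4}\right) = \left(-210 + 1\right) - \left(160 - \frac{-5 + 12}{-2}\right) = -209 - \frac{327}{2} = - \frac{745}{2}$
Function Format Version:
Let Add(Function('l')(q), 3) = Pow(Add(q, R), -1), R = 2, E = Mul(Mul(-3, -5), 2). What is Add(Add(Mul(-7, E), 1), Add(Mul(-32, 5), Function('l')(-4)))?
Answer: Rational(-745, 2) ≈ -372.50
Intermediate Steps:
E = 30 (E = Mul(15, 2) = 30)
Function('l')(q) = Add(-3, Pow(Add(2, q), -1)) (Function('l')(q) = Add(-3, Pow(Add(q, 2), -1)) = Add(-3, Pow(Add(2, q), -1)))
Add(Add(Mul(-7, E), 1), Add(Mul(-32, 5), Function('l')(-4))) = Add(Add(Mul(-7, 30), 1), Add(Mul(-32, 5), Mul(Pow(Add(2, -4), -1), Add(-5, Mul(-3, -4))))) = Add(Add(-210, 1), Add(-160, Mul(Pow(-2, -1), Add(-5, 12)))) = Add(-209, Add(-160, Mul(Rational(-1, 2), 7))) = Add(-209, Add(-160, Rational(-7, 2))) = Add(-209, Rational(-327, 2)) = Rational(-745, 2)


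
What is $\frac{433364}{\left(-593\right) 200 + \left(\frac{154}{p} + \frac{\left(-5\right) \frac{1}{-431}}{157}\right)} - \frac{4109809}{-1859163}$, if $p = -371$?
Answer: $- \frac{1141425283450841251}{790781441782603467} \approx -1.4434$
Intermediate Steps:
$\frac{433364}{\left(-593\right) 200 + \left(\frac{154}{p} + \frac{\left(-5\right) \frac{1}{-431}}{157}\right)} - \frac{4109809}{-1859163} = \frac{433364}{\left(-593\right) 200 + \left(\frac{154}{-371} + \frac{\left(-5\right) \frac{1}{-431}}{157}\right)} - \frac{4109809}{-1859163} = \frac{433364}{-118600 + \left(154 \left(- \frac{1}{371}\right) + \left(-5\right) \left(- \frac{1}{431}\right) \frac{1}{157}\right)} - - \frac{4109809}{1859163} = \frac{433364}{-118600 + \left(- \frac{22}{53} + \frac{5}{431} \cdot \frac{1}{157}\right)} + \frac{4109809}{1859163} = \frac{433364}{-118600 + \left(- \frac{22}{53} + \frac{5}{67667}\right)} + \frac{4109809}{1859163} = \frac{433364}{-118600 - \frac{1488409}{3586351}} + \frac{4109809}{1859163} = \frac{433364}{- \frac{425342717009}{3586351}} + \frac{4109809}{1859163} = 433364 \left(- \frac{3586351}{425342717009}\right) + \frac{4109809}{1859163} = - \frac{1554195414764}{425342717009} + \frac{4109809}{1859163} = - \frac{1141425283450841251}{790781441782603467}$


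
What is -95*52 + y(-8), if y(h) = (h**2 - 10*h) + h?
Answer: -4804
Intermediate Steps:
y(h) = h**2 - 9*h
-95*52 + y(-8) = -95*52 - 8*(-9 - 8) = -4940 - 8*(-17) = -4940 + 136 = -4804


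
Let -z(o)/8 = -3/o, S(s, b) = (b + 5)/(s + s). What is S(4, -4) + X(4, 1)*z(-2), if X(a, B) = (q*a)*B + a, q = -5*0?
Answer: -383/8 ≈ -47.875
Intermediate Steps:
S(s, b) = (5 + b)/(2*s) (S(s, b) = (5 + b)/((2*s)) = (5 + b)*(1/(2*s)) = (5 + b)/(2*s))
z(o) = 24/o (z(o) = -(-24)/o = 24/o)
q = 0
X(a, B) = a (X(a, B) = (0*a)*B + a = 0*B + a = 0 + a = a)
S(4, -4) + X(4, 1)*z(-2) = (½)*(5 - 4)/4 + 4*(24/(-2)) = (½)*(¼)*1 + 4*(24*(-½)) = ⅛ + 4*(-12) = ⅛ - 48 = -383/8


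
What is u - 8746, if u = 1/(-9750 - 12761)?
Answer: -196881207/22511 ≈ -8746.0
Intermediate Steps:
u = -1/22511 (u = 1/(-22511) = -1/22511 ≈ -4.4423e-5)
u - 8746 = -1/22511 - 8746 = -196881207/22511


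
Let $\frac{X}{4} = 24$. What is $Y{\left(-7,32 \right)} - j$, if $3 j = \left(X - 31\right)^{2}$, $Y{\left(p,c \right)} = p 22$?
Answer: $- \frac{4687}{3} \approx -1562.3$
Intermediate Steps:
$X = 96$ ($X = 4 \cdot 24 = 96$)
$Y{\left(p,c \right)} = 22 p$
$j = \frac{4225}{3}$ ($j = \frac{\left(96 - 31\right)^{2}}{3} = \frac{65^{2}}{3} = \frac{1}{3} \cdot 4225 = \frac{4225}{3} \approx 1408.3$)
$Y{\left(-7,32 \right)} - j = 22 \left(-7\right) - \frac{4225}{3} = -154 - \frac{4225}{3} = - \frac{4687}{3}$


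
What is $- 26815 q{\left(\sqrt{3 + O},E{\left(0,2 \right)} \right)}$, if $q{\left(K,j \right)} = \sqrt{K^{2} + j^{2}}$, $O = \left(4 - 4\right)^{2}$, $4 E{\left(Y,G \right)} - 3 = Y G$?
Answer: $- \frac{26815 \sqrt{57}}{4} \approx -50612.0$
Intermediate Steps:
$E{\left(Y,G \right)} = \frac{3}{4} + \frac{G Y}{4}$ ($E{\left(Y,G \right)} = \frac{3}{4} + \frac{Y G}{4} = \frac{3}{4} + \frac{G Y}{4}$)
$O = 0$ ($O = 0^{2} = 0$)
$- 26815 q{\left(\sqrt{3 + O},E{\left(0,2 \right)} \right)} = - 26815 \sqrt{\left(\sqrt{3 + 0}\right)^{2} + \left(\frac{3}{4} + \frac{1}{4} \cdot 2 \cdot 0\right)^{2}} = - 26815 \sqrt{\left(\sqrt{3}\right)^{2} + \left(\frac{3}{4} + 0\right)^{2}} = - 26815 \sqrt{3 + \left(\frac{3}{4}\right)^{2}} = - 26815 \sqrt{3 + \frac{9}{16}} = - 26815 \sqrt{\frac{57}{16}} = - 26815 \frac{\sqrt{57}}{4} = - \frac{26815 \sqrt{57}}{4}$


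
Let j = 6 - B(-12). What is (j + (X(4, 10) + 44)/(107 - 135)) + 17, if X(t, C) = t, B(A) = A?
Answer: 233/7 ≈ 33.286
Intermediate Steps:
j = 18 (j = 6 - 1*(-12) = 6 + 12 = 18)
(j + (X(4, 10) + 44)/(107 - 135)) + 17 = (18 + (4 + 44)/(107 - 135)) + 17 = (18 + 48/(-28)) + 17 = (18 + 48*(-1/28)) + 17 = (18 - 12/7) + 17 = 114/7 + 17 = 233/7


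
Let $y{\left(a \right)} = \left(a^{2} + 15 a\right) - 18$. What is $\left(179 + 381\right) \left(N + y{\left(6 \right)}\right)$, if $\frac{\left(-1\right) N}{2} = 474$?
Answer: $-470400$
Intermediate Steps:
$N = -948$ ($N = \left(-2\right) 474 = -948$)
$y{\left(a \right)} = -18 + a^{2} + 15 a$
$\left(179 + 381\right) \left(N + y{\left(6 \right)}\right) = \left(179 + 381\right) \left(-948 + \left(-18 + 6^{2} + 15 \cdot 6\right)\right) = 560 \left(-948 + \left(-18 + 36 + 90\right)\right) = 560 \left(-948 + 108\right) = 560 \left(-840\right) = -470400$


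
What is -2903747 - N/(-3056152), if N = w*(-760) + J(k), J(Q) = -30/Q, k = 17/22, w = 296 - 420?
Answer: -37715741456207/12988646 ≈ -2.9037e+6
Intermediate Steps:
w = -124
k = 17/22 (k = 17*(1/22) = 17/22 ≈ 0.77273)
N = 1601420/17 (N = -124*(-760) - 30/17/22 = 94240 - 30*22/17 = 94240 - 660/17 = 1601420/17 ≈ 94201.)
-2903747 - N/(-3056152) = -2903747 - 1601420/(17*(-3056152)) = -2903747 - 1601420*(-1)/(17*3056152) = -2903747 - 1*(-400355/12988646) = -2903747 + 400355/12988646 = -37715741456207/12988646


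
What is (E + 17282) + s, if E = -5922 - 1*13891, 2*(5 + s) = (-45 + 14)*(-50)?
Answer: -1761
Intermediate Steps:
s = 770 (s = -5 + ((-45 + 14)*(-50))/2 = -5 + (-31*(-50))/2 = -5 + (1/2)*1550 = -5 + 775 = 770)
E = -19813 (E = -5922 - 13891 = -19813)
(E + 17282) + s = (-19813 + 17282) + 770 = -2531 + 770 = -1761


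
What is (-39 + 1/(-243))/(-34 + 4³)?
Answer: -4739/3645 ≈ -1.3001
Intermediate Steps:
(-39 + 1/(-243))/(-34 + 4³) = (-39 - 1/243)/(-34 + 64) = -9478/243/30 = -9478/243*1/30 = -4739/3645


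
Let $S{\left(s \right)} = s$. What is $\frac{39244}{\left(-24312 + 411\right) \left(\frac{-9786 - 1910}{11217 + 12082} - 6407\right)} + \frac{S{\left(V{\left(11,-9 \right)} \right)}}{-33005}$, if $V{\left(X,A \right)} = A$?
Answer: $\frac{62291264347181}{117766519630064445} \approx 0.00052894$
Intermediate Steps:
$\frac{39244}{\left(-24312 + 411\right) \left(\frac{-9786 - 1910}{11217 + 12082} - 6407\right)} + \frac{S{\left(V{\left(11,-9 \right)} \right)}}{-33005} = \frac{39244}{\left(-24312 + 411\right) \left(\frac{-9786 - 1910}{11217 + 12082} - 6407\right)} - \frac{9}{-33005} = \frac{39244}{\left(-23901\right) \left(- \frac{11696}{23299} - 6407\right)} - - \frac{9}{33005} = \frac{39244}{\left(-23901\right) \left(\left(-11696\right) \frac{1}{23299} - 6407\right)} + \frac{9}{33005} = \frac{39244}{\left(-23901\right) \left(- \frac{11696}{23299} - 6407\right)} + \frac{9}{33005} = \frac{39244}{\left(-23901\right) \left(- \frac{149288389}{23299}\right)} + \frac{9}{33005} = \frac{39244}{\frac{3568141785489}{23299}} + \frac{9}{33005} = 39244 \cdot \frac{23299}{3568141785489} + \frac{9}{33005} = \frac{914345956}{3568141785489} + \frac{9}{33005} = \frac{62291264347181}{117766519630064445}$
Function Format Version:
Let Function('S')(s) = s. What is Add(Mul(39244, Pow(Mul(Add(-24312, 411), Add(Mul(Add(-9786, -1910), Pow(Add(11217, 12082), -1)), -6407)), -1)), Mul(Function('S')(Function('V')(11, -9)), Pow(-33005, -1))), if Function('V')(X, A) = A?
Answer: Rational(62291264347181, 117766519630064445) ≈ 0.00052894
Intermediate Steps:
Add(Mul(39244, Pow(Mul(Add(-24312, 411), Add(Mul(Add(-9786, -1910), Pow(Add(11217, 12082), -1)), -6407)), -1)), Mul(Function('S')(Function('V')(11, -9)), Pow(-33005, -1))) = Add(Mul(39244, Pow(Mul(Add(-24312, 411), Add(Mul(Add(-9786, -1910), Pow(Add(11217, 12082), -1)), -6407)), -1)), Mul(-9, Pow(-33005, -1))) = Add(Mul(39244, Pow(Mul(-23901, Add(Mul(-11696, Pow(23299, -1)), -6407)), -1)), Mul(-9, Rational(-1, 33005))) = Add(Mul(39244, Pow(Mul(-23901, Add(Mul(-11696, Rational(1, 23299)), -6407)), -1)), Rational(9, 33005)) = Add(Mul(39244, Pow(Mul(-23901, Add(Rational(-11696, 23299), -6407)), -1)), Rational(9, 33005)) = Add(Mul(39244, Pow(Mul(-23901, Rational(-149288389, 23299)), -1)), Rational(9, 33005)) = Add(Mul(39244, Pow(Rational(3568141785489, 23299), -1)), Rational(9, 33005)) = Add(Mul(39244, Rational(23299, 3568141785489)), Rational(9, 33005)) = Add(Rational(914345956, 3568141785489), Rational(9, 33005)) = Rational(62291264347181, 117766519630064445)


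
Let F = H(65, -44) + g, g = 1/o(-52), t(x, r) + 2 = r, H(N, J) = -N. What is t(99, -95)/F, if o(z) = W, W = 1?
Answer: 97/64 ≈ 1.5156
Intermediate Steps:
o(z) = 1
t(x, r) = -2 + r
g = 1 (g = 1/1 = 1)
F = -64 (F = -1*65 + 1 = -65 + 1 = -64)
t(99, -95)/F = (-2 - 95)/(-64) = -97*(-1/64) = 97/64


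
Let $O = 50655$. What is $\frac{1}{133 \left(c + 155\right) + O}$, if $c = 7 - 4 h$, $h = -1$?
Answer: $\frac{1}{72733} \approx 1.3749 \cdot 10^{-5}$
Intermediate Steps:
$c = 11$ ($c = 7 - -4 = 7 + 4 = 11$)
$\frac{1}{133 \left(c + 155\right) + O} = \frac{1}{133 \left(11 + 155\right) + 50655} = \frac{1}{133 \cdot 166 + 50655} = \frac{1}{22078 + 50655} = \frac{1}{72733}$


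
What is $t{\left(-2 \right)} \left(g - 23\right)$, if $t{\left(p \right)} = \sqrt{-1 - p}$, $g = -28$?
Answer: $-51$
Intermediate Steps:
$t{\left(-2 \right)} \left(g - 23\right) = \sqrt{-1 - -2} \left(-28 - 23\right) = \sqrt{-1 + 2} \left(-51\right) = \sqrt{1} \left(-51\right) = 1 \left(-51\right) = -51$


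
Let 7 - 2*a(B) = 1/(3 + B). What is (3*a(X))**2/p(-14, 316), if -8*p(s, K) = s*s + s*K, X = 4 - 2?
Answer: 5202/26425 ≈ 0.19686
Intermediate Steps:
X = 2
p(s, K) = -s**2/8 - K*s/8 (p(s, K) = -(s*s + s*K)/8 = -(s**2 + K*s)/8 = -s**2/8 - K*s/8)
a(B) = 7/2 - 1/(2*(3 + B))
(3*a(X))**2/p(-14, 316) = (3*((20 + 7*2)/(2*(3 + 2))))**2/((-1/8*(-14)*(316 - 14))) = (3*((1/2)*(20 + 14)/5))**2/((-1/8*(-14)*302)) = (3*((1/2)*(1/5)*34))**2/(1057/2) = (3*(17/5))**2*(2/1057) = (51/5)**2*(2/1057) = (2601/25)*(2/1057) = 5202/26425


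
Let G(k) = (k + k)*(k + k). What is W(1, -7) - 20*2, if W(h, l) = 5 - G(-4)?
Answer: -99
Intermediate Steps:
G(k) = 4*k**2 (G(k) = (2*k)*(2*k) = 4*k**2)
W(h, l) = -59 (W(h, l) = 5 - 4*(-4)**2 = 5 - 4*16 = 5 - 1*64 = 5 - 64 = -59)
W(1, -7) - 20*2 = -59 - 20*2 = -59 - 40 = -99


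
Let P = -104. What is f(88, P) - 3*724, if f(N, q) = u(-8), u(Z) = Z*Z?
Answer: -2108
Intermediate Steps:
u(Z) = Z²
f(N, q) = 64 (f(N, q) = (-8)² = 64)
f(88, P) - 3*724 = 64 - 3*724 = 64 - 2172 = -2108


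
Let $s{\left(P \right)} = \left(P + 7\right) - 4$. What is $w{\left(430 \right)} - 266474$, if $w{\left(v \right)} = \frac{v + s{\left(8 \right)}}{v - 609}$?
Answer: $- \frac{47699287}{179} \approx -2.6648 \cdot 10^{5}$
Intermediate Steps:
$s{\left(P \right)} = 3 + P$ ($s{\left(P \right)} = \left(7 + P\right) - 4 = 3 + P$)
$w{\left(v \right)} = \frac{11 + v}{-609 + v}$ ($w{\left(v \right)} = \frac{v + \left(3 + 8\right)}{v - 609} = \frac{v + 11}{-609 + v} = \frac{11 + v}{-609 + v}$)
$w{\left(430 \right)} - 266474 = \frac{11 + 430}{-609 + 430} - 266474 = \frac{1}{-179} \cdot 441 - 266474 = \left(- \frac{1}{179}\right) 441 - 266474 = - \frac{441}{179} - 266474 = - \frac{47699287}{179}$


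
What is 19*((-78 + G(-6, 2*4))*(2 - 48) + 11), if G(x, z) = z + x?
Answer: 66633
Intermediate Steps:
G(x, z) = x + z
19*((-78 + G(-6, 2*4))*(2 - 48) + 11) = 19*((-78 + (-6 + 2*4))*(2 - 48) + 11) = 19*((-78 + (-6 + 8))*(-46) + 11) = 19*((-78 + 2)*(-46) + 11) = 19*(-76*(-46) + 11) = 19*(3496 + 11) = 19*3507 = 66633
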